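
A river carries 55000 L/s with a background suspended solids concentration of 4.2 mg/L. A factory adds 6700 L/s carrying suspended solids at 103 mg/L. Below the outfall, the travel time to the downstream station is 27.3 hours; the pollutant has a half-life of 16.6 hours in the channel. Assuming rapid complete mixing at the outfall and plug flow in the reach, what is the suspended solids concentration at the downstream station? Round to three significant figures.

Mixed concentration C = ΣQC/ΣQ = (55000·4.200 + 6700·103.0) / 61700 = 921100/61700 = 14.93 mg/L.
Half-life 16.6 h → k = ln 2 / 16.6 = 0.04176 h⁻¹ = 1.002 d⁻¹.
Decay over the reach: 14.93·exp(−kt) = 14.93·0.3198 = 4.775 mg/L.

4.77 mg/L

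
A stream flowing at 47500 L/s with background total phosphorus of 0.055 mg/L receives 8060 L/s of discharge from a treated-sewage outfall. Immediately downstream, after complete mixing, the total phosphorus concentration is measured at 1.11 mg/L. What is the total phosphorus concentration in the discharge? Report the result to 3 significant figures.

Mass balance: 47500·0.05500 + 8060·Cₑ = 55560·1.110
→ Cₑ = (55560·1.110 − 47500·0.05500) / 8060 = 7.327 mg/L.

7.33 mg/L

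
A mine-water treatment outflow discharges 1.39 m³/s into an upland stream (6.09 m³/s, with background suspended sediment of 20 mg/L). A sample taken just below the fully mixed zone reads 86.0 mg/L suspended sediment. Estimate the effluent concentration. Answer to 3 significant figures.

Mass balance: 6.090·20.00 + 1.390·Cₑ = 7.480·86.00
→ Cₑ = (7.480·86.00 − 6.090·20.00) / 1.390 = 375.2 mg/L.

375 mg/L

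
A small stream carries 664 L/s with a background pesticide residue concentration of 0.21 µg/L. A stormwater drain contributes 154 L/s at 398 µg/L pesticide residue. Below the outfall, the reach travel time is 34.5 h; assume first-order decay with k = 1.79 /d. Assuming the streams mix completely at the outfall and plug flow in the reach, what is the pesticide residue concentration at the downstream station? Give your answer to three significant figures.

Mixed concentration C = ΣQC/ΣQ = (664.0·0.2100 + 154.0·398.0) / 818.0 = 61430/818.0 = 75.10 µg/L.
Decay over the reach: 75.10·exp(−kt) = 75.10·0.07630 = 5.730 µg/L.

5.73 µg/L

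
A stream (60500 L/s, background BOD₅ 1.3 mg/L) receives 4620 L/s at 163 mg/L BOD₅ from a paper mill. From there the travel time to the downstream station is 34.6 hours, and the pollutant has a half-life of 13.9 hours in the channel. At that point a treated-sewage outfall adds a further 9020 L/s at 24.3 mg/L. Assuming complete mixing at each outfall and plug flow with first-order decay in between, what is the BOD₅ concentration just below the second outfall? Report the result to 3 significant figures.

4.95 mg/L

Flow-weighted average: C = (60500·1.300 + 4620·163.0) / 65120 = 831700/65120 = 12.77 mg/L; combined flow 65120 L/s.
Half-life 13.9 h → k = ln 2 / 13.9 = 0.04987 h⁻¹ = 1.197 d⁻¹.
After decay, C = 12.77 × e^(−kt) = 12.77 × 0.1781 = 2.275 mg/L.
Second outfall: C = (65120·2.275 + 9020·24.30)/74140 = 4.954 mg/L.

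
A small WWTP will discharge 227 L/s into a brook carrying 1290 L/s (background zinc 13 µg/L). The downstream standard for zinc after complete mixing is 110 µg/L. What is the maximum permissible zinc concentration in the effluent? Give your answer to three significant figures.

At the limit, (Qr·Cr + Qe·Cₑ)/(Qr + Qe) = 110:
Cₑ = (1517·110 − 1290·13.00) / 227.0 = 661.2 µg/L.

661 µg/L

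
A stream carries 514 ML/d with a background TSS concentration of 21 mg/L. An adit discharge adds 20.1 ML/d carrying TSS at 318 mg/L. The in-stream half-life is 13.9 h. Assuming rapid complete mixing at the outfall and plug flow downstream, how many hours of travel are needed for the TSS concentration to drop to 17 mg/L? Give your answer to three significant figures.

12.8 h

Mass balance: C = (514.0·21.00 + 20.10·318.0) / 534.1 = 17190/534.1 = 32.18 mg/L.
Half-life 13.9 h → k = ln 2 / 13.9 = 0.04987 h⁻¹ = 1.197 d⁻¹.
32.18·exp(−k·t) = 17 → t = ln(32.18/17)/k = 46060 s = 12.79 h.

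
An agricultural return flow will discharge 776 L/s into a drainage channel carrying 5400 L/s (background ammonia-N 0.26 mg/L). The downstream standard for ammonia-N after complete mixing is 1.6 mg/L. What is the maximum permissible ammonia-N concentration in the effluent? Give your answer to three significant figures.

10.9 mg/L

At the limit, (Qr·Cr + Qe·Cₑ)/(Qr + Qe) = 1.6:
Cₑ = (6176·1.6 − 5400·0.2600) / 776.0 = 10.92 mg/L.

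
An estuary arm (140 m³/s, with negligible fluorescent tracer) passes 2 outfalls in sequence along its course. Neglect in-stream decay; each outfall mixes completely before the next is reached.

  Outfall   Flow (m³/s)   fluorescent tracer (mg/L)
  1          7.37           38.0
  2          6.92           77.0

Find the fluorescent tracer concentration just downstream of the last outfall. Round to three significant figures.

5.27 mg/L

Outfall 1: combined Q = 147.4 m³/s; C = (140.0·0 + 7.370·38.00)/147.4 = 1.900 mg/L.
Outfall 2: combined Q = 154.3 m³/s; C = (147.4·1.900 + 6.920·77.00)/154.3 = 5.269 mg/L.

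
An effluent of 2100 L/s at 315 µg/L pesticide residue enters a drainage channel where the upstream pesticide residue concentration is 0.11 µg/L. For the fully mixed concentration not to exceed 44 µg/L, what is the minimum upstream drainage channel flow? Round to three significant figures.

13000 L/s

Set C_mix = 44: (Q·0.1100 + 2100·315.0) / (Q + 2100) = 44
→ Q = 2100·(315.0 − 44)/(44 − 0.1100) = 12970 L/s.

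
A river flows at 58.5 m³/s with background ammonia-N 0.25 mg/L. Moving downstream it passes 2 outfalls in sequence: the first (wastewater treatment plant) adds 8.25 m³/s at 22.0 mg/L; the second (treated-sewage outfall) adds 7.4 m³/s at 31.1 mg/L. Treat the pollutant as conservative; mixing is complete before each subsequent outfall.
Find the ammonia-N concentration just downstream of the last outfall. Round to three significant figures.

5.75 mg/L

Below outfall 1: Q → 66.75 m³/s, C = (58.50·0.2500 + 8.250·22.00)/66.75 = 2.938 mg/L.
Below outfall 2: Q → 74.15 m³/s, C = (66.75·2.938 + 7.400·31.10)/74.15 = 5.749 mg/L.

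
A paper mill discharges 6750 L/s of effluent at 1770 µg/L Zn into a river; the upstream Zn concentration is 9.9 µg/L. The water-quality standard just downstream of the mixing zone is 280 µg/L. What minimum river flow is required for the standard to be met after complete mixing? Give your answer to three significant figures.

37200 L/s

Set C_mix = 280: (Q·9.900 + 6750·1770) / (Q + 6750) = 280
→ Q = 6750·(1770 − 280)/(280 − 9.900) = 37240 L/s.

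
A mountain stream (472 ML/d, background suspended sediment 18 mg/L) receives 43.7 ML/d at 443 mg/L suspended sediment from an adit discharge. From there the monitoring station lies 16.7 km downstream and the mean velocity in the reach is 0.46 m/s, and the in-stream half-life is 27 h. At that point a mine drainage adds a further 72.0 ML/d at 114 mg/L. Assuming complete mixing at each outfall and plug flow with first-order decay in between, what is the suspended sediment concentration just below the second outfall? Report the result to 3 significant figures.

50.6 mg/L

Flow-weighted average: C = (472.0·18.00 + 43.70·443.0) / 515.7 = 27860/515.7 = 54.01 mg/L; combined flow 515.7 ML/d.
Travel time t = 16.7·1000 / 0.46 = 36300 s = 10.08 h.
Half-life 27 h → k = ln 2 / 27 = 0.02567 h⁻¹ = 0.6161 d⁻¹.
Applying C = C₀e^(−kt): 54.01 × 0.7719 = 41.69 mg/L.
At the second outfall, C = (515.7·41.69 + 72.00·114.0) / (515.7 + 72.00) = 50.55 mg/L.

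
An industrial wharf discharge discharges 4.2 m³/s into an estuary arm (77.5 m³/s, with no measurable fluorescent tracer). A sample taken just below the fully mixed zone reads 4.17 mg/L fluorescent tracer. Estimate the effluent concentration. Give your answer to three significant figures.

81.1 mg/L

Mass balance: 77.50·0 + 4.200·Cₑ = 81.70·4.170
→ Cₑ = (81.70·4.170 − 77.50·0) / 4.200 = 81.12 mg/L.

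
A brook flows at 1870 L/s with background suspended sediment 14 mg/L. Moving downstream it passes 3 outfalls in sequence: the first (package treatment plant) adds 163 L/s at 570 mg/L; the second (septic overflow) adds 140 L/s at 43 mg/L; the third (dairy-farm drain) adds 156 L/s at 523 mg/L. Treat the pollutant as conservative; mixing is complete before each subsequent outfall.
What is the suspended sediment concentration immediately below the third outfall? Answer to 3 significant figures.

88.7 mg/L

After outfall 1: Q = 1870 + 163.0 = 2033 L/s; C = (1870·14.00 + 163.0·570.0)/2033 = 58.58 mg/L.
After outfall 2: Q = 2033 + 140.0 = 2173 L/s; C = (2033·58.58 + 140.0·43.00)/2173 = 57.57 mg/L.
After outfall 3: Q = 2173 + 156.0 = 2329 L/s; C = (2173·57.57 + 156.0·523.0)/2329 = 88.75 mg/L.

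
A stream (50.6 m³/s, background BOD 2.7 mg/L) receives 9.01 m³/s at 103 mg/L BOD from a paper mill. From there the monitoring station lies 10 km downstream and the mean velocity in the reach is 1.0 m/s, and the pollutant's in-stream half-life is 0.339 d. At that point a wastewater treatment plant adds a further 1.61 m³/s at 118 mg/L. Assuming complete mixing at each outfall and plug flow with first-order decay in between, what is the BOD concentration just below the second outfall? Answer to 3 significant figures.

16.8 mg/L

Mixed concentration C = ΣQC/ΣQ = (50.60·2.700 + 9.010·103.0) / 59.61 = 1065/59.61 = 17.86 mg/L; combined flow 59.61 m³/s.
Travel time t = 10·1000 / 1.0 = 10000 s = 2.778 h.
Half-life 0.339 d → k = ln 2 / 0.339 = 2.045 d⁻¹.
Applying C = C₀e^(−kt): 17.86 × 0.7893 = 14.10 mg/L.
Second outfall: C = (59.61·14.10 + 1.610·118.0)/61.22 = 16.83 mg/L.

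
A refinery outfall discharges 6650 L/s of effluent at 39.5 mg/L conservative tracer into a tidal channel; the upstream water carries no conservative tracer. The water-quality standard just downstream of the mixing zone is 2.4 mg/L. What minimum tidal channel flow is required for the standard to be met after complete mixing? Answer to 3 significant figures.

103000 L/s

Set C_mix = 2.4: (Q·0 + 6650·39.50) / (Q + 6650) = 2.4
→ Q = 6650·(39.50 − 2.4)/(2.4 − 0) = 102800 L/s.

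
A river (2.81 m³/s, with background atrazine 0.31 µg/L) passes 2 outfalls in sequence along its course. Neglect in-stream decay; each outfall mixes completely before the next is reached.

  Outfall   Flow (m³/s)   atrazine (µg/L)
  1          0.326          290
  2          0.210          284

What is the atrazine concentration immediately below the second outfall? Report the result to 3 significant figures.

46.3 µg/L

Below outfall 1: Q → 3.136 m³/s, C = (2.810·0.3100 + 0.3260·290.0)/3.136 = 30.42 µg/L.
Below outfall 2: Q → 3.346 m³/s, C = (3.136·30.42 + 0.2100·284.0)/3.346 = 46.34 µg/L.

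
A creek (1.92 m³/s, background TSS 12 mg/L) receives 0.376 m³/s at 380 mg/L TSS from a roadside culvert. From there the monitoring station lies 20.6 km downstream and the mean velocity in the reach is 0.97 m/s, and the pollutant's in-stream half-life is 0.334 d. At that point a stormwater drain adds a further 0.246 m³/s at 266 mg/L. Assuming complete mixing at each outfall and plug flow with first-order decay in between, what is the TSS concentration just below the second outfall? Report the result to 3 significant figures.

64.9 mg/L

Mixed concentration C = ΣQC/ΣQ = (1.920·12.00 + 0.3760·380.0) / 2.296 = 165.9/2.296 = 72.26 mg/L; combined flow 2.296 m³/s.
Travel time t = 20.6·1000 / 0.97 = 21240 s = 5.899 h.
Half-life 0.334 d → k = ln 2 / 0.334 = 2.075 d⁻¹.
First-order decay: C = 72.26·exp(−k·t) = 72.26·0.6004 = 43.39 mg/L.
At the second outfall, C = (2.296·43.39 + 0.2460·266.0) / (2.296 + 0.2460) = 64.93 mg/L.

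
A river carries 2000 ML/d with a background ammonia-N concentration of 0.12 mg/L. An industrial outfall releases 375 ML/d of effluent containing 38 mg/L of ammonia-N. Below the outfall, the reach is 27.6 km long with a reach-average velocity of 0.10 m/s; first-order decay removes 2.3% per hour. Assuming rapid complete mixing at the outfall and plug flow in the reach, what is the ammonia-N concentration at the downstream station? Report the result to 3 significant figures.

Mixed concentration C = ΣQC/ΣQ = (2000·0.1200 + 375.0·38.00) / 2375 = 14490/2375 = 6.101 mg/L.
Travel time t = 27.6·1000 / 0.10 = 276000 s = 76.67 h.
2.3%/h lost → k = −ln(1 − 0.023) = 0.02327 h⁻¹.
After decay, C = 6.101 × e^(−kt) = 6.101 × 0.1680 = 1.025 mg/L.

1.02 mg/L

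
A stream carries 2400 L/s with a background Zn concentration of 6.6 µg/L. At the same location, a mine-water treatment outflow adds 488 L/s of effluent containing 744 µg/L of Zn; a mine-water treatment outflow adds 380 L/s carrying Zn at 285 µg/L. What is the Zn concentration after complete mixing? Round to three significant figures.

Mass balance: C = (2400·6.600 + 488.0·744.0 + 380.0·285.0) / 3268 = 487200/3268 = 149.1 µg/L.

149 µg/L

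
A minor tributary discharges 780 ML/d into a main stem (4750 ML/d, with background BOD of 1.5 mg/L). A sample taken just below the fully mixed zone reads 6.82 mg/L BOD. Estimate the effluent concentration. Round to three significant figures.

39.2 mg/L

Mass balance: 4750·1.500 + 780.0·Cₑ = 5530·6.820
→ Cₑ = (5530·6.820 − 4750·1.500) / 780.0 = 39.22 mg/L.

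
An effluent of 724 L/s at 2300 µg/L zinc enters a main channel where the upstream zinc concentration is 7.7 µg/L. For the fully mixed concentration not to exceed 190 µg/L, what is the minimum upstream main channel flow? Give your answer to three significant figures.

8380 L/s

Set C_mix = 190: (Q·7.700 + 724.0·2300) / (Q + 724.0) = 190
→ Q = 724.0·(2300 − 190)/(190 − 7.700) = 8380 L/s.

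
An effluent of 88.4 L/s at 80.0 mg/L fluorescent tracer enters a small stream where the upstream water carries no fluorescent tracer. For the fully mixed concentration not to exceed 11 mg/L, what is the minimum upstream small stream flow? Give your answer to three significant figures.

555 L/s

Set C_mix = 11: (Q·0 + 88.40·80.00) / (Q + 88.40) = 11
→ Q = 88.40·(80.00 − 11)/(11 − 0) = 554.5 L/s.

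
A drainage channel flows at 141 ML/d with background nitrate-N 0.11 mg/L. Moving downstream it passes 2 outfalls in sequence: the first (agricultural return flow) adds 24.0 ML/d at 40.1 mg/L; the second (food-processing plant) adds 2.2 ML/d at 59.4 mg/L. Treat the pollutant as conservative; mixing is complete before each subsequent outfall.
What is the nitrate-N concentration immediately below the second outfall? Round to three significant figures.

6.63 mg/L

Outfall 1: combined Q = 165.0 ML/d; C = (141.0·0.1100 + 24.00·40.10)/165.0 = 5.927 mg/L.
Outfall 2: combined Q = 167.2 ML/d; C = (165.0·5.927 + 2.200·59.40)/167.2 = 6.630 mg/L.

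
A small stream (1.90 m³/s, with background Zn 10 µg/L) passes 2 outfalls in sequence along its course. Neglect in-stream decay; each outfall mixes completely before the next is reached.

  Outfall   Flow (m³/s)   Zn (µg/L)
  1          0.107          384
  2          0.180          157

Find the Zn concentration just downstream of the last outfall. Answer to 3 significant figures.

40.4 µg/L

After outfall 1: Q = 1.900 + 0.1070 = 2.007 m³/s; C = (1.900·10.00 + 0.1070·384.0)/2.007 = 29.94 µg/L.
After outfall 2: Q = 2.007 + 0.1800 = 2.187 m³/s; C = (2.007·29.94 + 0.1800·157.0)/2.187 = 40.40 µg/L.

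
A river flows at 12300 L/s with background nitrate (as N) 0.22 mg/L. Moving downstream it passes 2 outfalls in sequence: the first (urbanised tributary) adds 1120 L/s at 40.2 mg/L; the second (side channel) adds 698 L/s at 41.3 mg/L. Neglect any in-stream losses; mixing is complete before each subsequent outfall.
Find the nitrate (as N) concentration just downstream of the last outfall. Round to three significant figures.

After outfall 1: Q = 12300 + 1120 = 13420 L/s; C = (12300·0.2200 + 1120·40.20)/13420 = 3.557 mg/L.
After outfall 2: Q = 13420 + 698.0 = 14120 L/s; C = (13420·3.557 + 698.0·41.30)/14120 = 5.423 mg/L.

5.42 mg/L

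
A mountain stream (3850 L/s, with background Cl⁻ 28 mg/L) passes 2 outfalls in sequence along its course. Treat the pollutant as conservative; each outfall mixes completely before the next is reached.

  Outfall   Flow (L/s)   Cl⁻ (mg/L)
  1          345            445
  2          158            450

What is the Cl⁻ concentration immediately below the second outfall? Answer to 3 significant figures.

After outfall 1: Q = 3850 + 345.0 = 4195 L/s; C = (3850·28.00 + 345.0·445.0)/4195 = 62.29 mg/L.
After outfall 2: Q = 4195 + 158.0 = 4353 L/s; C = (4195·62.29 + 158.0·450.0)/4353 = 76.37 mg/L.

76.4 mg/L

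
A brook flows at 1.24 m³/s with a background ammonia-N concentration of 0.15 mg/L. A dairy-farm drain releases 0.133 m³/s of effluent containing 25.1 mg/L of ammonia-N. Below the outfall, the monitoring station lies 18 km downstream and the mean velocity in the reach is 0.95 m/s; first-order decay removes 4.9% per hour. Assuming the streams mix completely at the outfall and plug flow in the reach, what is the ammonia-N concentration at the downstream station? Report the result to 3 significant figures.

1.97 mg/L

Mixed concentration C = ΣQC/ΣQ = (1.240·0.1500 + 0.1330·25.10) / 1.373 = 3.524/1.373 = 2.567 mg/L.
Travel time t = 18·1000 / 0.95 = 18950 s = 5.263 h.
4.9%/h lost → k = −ln(1 − 0.049) = 0.05024 h⁻¹.
Decay over the reach: 2.567·exp(−kt) = 2.567·0.7676 = 1.970 mg/L.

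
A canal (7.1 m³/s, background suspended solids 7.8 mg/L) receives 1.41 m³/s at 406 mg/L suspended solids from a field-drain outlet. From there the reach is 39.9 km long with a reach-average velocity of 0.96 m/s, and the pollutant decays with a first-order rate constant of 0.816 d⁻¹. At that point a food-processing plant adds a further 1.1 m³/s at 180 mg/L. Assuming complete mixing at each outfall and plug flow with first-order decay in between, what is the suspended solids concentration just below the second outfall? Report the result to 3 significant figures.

64.7 mg/L

Flow-weighted average: C = (7.100·7.800 + 1.410·406.0) / 8.510 = 627.8/8.510 = 73.78 mg/L; combined flow 8.510 m³/s.
Travel time t = 39.9·1000 / 0.96 = 41560 s = 11.55 h.
Applying C = C₀e^(−kt): 73.78 × 0.6753 = 49.82 mg/L.
At the second outfall, C = (8.510·49.82 + 1.100·180.0) / (8.510 + 1.100) = 64.73 mg/L.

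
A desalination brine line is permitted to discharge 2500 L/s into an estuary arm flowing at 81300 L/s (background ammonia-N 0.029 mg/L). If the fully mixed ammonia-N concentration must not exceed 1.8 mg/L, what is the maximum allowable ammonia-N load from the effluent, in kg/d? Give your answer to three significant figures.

12800 kg/d

Mass balance at the limit: 81300·0.02900 + 2500·Cₑ = 83800·1.8 → Cₑ = 59.39 mg/L.
2500 L/s = 2.500 m³/s. Load = 2.500 m³/s × 59.39 g/m³ × 86 400 s/d = 12830 kg/d.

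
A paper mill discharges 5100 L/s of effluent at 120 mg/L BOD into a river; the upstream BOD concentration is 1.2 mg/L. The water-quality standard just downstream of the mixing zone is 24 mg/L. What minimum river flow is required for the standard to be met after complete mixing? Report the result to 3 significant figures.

21500 L/s

Set C_mix = 24: (Q·1.200 + 5100·120.0) / (Q + 5100) = 24
→ Q = 5100·(120.0 − 24)/(24 − 1.200) = 21470 L/s.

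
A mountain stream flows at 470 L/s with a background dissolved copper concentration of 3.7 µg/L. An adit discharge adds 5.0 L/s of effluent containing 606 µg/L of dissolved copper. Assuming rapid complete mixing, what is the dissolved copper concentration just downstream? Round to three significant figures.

Conservation of mass: C = (470.0·3.700 + 5.000·606.0) / 475.0 = 4769/475.0 = 10.04 µg/L.

10.0 µg/L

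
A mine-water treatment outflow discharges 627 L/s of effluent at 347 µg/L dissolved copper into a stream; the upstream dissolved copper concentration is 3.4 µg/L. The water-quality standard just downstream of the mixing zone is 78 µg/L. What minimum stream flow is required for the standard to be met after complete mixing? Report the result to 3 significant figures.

2260 L/s

Set C_mix = 78: (Q·3.400 + 627.0·347.0) / (Q + 627.0) = 78
→ Q = 627.0·(347.0 − 78)/(78 − 3.400) = 2261 L/s.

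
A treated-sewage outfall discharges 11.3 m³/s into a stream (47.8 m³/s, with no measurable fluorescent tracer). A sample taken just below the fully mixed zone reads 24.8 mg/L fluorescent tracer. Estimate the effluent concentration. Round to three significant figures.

130 mg/L

Mass balance: 47.80·0 + 11.30·Cₑ = 59.10·24.80
→ Cₑ = (59.10·24.80 − 47.80·0) / 11.30 = 129.7 mg/L.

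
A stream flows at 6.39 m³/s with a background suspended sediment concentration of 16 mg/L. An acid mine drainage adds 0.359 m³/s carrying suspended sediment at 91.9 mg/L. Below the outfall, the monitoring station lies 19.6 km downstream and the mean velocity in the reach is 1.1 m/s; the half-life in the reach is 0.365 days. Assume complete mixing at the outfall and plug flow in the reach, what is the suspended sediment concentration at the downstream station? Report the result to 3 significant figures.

Conservation of mass: C = (6.390·16.00 + 0.3590·91.90) / 6.749 = 135.2/6.749 = 20.04 mg/L.
Travel time t = 19.6·1000 / 1.1 = 17820 s = 4.949 h.
Half-life 0.365 d → k = ln 2 / 0.365 = 1.899 d⁻¹.
First-order decay: C = 20.04·exp(−k·t) = 20.04·0.6760 = 13.54 mg/L.

13.5 mg/L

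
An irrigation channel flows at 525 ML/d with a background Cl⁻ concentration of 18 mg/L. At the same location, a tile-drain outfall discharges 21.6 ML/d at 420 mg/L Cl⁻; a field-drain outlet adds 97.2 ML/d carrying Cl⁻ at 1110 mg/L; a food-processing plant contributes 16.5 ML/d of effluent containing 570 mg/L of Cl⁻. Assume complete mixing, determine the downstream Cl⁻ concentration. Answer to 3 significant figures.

206 mg/L

After mixing, C = (525.0·18.00 + 21.60·420.0 + 97.20·1110 + 16.50·570.0) / 660.3 = 135800/660.3 = 205.7 mg/L.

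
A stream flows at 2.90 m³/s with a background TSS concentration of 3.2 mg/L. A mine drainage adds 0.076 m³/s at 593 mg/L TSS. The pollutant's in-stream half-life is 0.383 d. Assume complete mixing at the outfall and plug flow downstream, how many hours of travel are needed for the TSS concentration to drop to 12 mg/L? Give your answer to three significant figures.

Flow-weighted average: C = (2.900·3.200 + 0.07600·593.0) / 2.976 = 54.35/2.976 = 18.26 mg/L.
Half-life 0.383 d → k = ln 2 / 0.383 = 1.810 d⁻¹.
18.26·exp(−k·t) = 12 → t = ln(18.26/12)/k = 20050 s = 5.569 h.

5.57 h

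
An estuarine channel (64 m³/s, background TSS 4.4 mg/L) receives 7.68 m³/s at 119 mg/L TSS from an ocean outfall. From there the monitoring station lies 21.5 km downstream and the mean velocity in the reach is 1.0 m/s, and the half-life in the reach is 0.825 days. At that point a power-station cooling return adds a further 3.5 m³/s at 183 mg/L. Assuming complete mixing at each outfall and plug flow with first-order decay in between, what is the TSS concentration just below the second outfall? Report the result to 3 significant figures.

Mass balance: C = (64.00·4.400 + 7.680·119.0) / 71.68 = 1196/71.68 = 16.68 mg/L; combined flow 71.68 m³/s.
Travel time t = 21.5·1000 / 1.0 = 21500 s = 5.972 h.
Half-life 0.825 d → k = ln 2 / 0.825 = 0.8402 d⁻¹.
First-order decay: C = 16.68·exp(−k·t) = 16.68·0.8113 = 13.53 mg/L.
Second outfall: C = (71.68·13.53 + 3.500·183.0)/75.18 = 21.42 mg/L.

21.4 mg/L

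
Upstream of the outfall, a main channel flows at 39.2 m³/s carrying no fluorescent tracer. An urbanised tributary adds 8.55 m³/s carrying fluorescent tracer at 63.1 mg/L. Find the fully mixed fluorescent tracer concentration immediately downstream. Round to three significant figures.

11.3 mg/L

Mass balance: C = (39.20·0 + 8.550·63.10) / 47.75 = 539.5/47.75 = 11.30 mg/L.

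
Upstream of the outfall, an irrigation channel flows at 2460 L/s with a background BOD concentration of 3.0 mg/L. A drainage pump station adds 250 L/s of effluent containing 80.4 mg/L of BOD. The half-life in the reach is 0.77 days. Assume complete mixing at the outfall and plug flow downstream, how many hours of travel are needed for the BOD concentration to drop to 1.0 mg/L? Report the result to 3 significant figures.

61.8 h

Mass balance: C = (2460·3.000 + 250.0·80.40) / 2710 = 27480/2710 = 10.14 mg/L.
Half-life 0.77 d → k = ln 2 / 0.77 = 0.9002 d⁻¹.
10.14·exp(−k·t) = 1.0 → t = ln(10.14/1.0)/k = 222300 s = 61.76 h.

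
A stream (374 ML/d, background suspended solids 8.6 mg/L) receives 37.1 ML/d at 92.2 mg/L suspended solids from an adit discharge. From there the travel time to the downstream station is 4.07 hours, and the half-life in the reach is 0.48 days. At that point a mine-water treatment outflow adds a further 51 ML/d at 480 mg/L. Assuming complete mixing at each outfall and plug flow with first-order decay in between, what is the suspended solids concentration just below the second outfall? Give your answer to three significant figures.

64.2 mg/L

Mass balance: C = (374.0·8.600 + 37.10·92.20) / 411.1 = 6637/411.1 = 16.14 mg/L; combined flow 411.1 ML/d.
Half-life 0.48 d → k = ln 2 / 0.48 = 1.444 d⁻¹.
Decay over the reach: 16.14·exp(−kt) = 16.14·0.7828 = 12.64 mg/L.
At the second outfall, C = (411.1·12.64 + 51.00·480.0) / (411.1 + 51.00) = 64.22 mg/L.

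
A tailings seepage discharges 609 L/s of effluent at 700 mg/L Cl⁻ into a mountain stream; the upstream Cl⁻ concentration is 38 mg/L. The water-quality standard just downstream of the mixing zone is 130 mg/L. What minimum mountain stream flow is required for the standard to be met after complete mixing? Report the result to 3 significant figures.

3770 L/s

Set C_mix = 130: (Q·38.00 + 609.0·700.0) / (Q + 609.0) = 130
→ Q = 609.0·(700.0 − 130)/(130 − 38.00) = 3773 L/s.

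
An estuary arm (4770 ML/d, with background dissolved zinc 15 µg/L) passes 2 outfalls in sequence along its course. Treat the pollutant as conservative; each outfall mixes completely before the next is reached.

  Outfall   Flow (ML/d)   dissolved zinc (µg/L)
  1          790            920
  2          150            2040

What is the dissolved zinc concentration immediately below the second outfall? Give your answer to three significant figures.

193 µg/L

After outfall 1: Q = 4770 + 790.0 = 5560 ML/d; C = (4770·15.00 + 790.0·920.0)/5560 = 143.6 µg/L.
After outfall 2: Q = 5560 + 150.0 = 5710 ML/d; C = (5560·143.6 + 150.0·2040)/5710 = 193.4 µg/L.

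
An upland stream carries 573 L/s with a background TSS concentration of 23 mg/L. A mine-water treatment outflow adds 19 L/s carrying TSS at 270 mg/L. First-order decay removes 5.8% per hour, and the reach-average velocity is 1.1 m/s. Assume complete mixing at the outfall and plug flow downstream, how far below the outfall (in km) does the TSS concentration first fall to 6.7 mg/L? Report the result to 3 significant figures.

101 km

Mixed concentration C = ΣQC/ΣQ = (573.0·23.00 + 19.00·270.0) / 592.0 = 18310/592.0 = 30.93 mg/L.
5.8%/h lost → k = −ln(1 − 0.058) = 0.05975 h⁻¹.
Set 30.93·exp(−k·t) = 6.7 → t = ln(30.93/6.7)/k = 92160 s = 25.60 h.
Distance = v·t = 1.1·92160 = 101400 m = 101.4 km.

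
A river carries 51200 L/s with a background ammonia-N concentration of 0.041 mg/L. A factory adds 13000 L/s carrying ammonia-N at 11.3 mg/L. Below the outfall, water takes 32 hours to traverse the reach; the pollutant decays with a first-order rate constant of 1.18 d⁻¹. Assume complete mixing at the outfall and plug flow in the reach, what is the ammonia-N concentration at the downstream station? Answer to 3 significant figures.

Conservation of mass: C = (51200·0.04100 + 13000·11.30) / 64200 = 149000/64200 = 2.321 mg/L.
Decay over the reach: 2.321·exp(−kt) = 2.321·0.2074 = 0.4812 mg/L.

0.481 mg/L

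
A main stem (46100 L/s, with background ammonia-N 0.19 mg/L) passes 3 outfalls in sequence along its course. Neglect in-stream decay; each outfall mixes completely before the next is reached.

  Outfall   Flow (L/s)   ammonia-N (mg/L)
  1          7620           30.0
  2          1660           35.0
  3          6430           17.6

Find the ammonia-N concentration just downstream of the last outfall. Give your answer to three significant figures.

Below outfall 1: Q → 53720 L/s, C = (46100·0.1900 + 7620·30.00)/53720 = 4.418 mg/L.
Below outfall 2: Q → 55380 L/s, C = (53720·4.418 + 1660·35.00)/55380 = 5.335 mg/L.
Below outfall 3: Q → 61810 L/s, C = (55380·5.335 + 6430·17.60)/61810 = 6.611 mg/L.

6.61 mg/L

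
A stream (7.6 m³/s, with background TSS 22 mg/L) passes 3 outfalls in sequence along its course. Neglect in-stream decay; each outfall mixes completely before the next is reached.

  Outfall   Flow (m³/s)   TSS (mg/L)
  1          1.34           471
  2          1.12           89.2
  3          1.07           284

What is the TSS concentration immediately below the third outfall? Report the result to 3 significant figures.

Outfall 1: combined Q = 8.940 m³/s; C = (7.600·22.00 + 1.340·471.0)/8.940 = 89.30 mg/L.
Outfall 2: combined Q = 10.06 m³/s; C = (8.940·89.30 + 1.120·89.20)/10.06 = 89.29 mg/L.
Outfall 3: combined Q = 11.13 m³/s; C = (10.06·89.29 + 1.070·284.0)/11.13 = 108.0 mg/L.

108 mg/L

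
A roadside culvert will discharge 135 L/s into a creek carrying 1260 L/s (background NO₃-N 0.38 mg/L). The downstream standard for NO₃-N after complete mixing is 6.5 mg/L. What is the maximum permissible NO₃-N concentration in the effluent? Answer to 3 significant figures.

At the limit, (Qr·Cr + Qe·Cₑ)/(Qr + Qe) = 6.5:
Cₑ = (1395·6.5 − 1260·0.3800) / 135.0 = 63.62 mg/L.

63.6 mg/L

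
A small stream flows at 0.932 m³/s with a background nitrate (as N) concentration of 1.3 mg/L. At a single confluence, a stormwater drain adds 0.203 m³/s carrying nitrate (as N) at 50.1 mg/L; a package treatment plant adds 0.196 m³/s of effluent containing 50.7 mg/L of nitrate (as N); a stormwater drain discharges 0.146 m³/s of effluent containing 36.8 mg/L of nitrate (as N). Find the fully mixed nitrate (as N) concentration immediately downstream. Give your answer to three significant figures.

Mixed concentration C = ΣQC/ΣQ = (0.9320·1.300 + 0.2030·50.10 + 0.1960·50.70 + 0.1460·36.80) / 1.477 = 26.69/1.477 = 18.07 mg/L.

18.1 mg/L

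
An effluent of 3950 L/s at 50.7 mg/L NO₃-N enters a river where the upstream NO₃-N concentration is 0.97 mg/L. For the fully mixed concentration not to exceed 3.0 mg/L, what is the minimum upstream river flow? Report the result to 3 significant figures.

Set C_mix = 3.0: (Q·0.9700 + 3950·50.70) / (Q + 3950) = 3.0
→ Q = 3950·(50.70 − 3.0)/(3.0 − 0.9700) = 92820 L/s.

92800 L/s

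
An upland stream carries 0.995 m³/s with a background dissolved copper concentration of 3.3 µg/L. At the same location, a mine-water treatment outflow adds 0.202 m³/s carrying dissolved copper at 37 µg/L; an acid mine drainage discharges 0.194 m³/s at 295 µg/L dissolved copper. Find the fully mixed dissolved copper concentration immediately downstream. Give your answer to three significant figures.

After mixing, C = (0.9950·3.300 + 0.2020·37.00 + 0.1940·295.0) / 1.391 = 67.99/1.391 = 48.88 µg/L.

48.9 µg/L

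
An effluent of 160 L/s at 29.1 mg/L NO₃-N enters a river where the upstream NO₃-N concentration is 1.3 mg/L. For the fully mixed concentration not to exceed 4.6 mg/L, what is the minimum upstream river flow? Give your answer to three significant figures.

Set C_mix = 4.6: (Q·1.300 + 160.0·29.10) / (Q + 160.0) = 4.6
→ Q = 160.0·(29.10 − 4.6)/(4.6 − 1.300) = 1188 L/s.

1190 L/s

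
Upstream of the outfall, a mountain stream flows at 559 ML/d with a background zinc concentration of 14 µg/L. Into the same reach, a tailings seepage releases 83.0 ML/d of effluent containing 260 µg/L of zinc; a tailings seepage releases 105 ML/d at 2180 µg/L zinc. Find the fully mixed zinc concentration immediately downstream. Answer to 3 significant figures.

After mixing, C = (559.0·14.00 + 83.00·260.0 + 105.0·2180) / 747.0 = 258300/747.0 = 345.8 µg/L.

346 µg/L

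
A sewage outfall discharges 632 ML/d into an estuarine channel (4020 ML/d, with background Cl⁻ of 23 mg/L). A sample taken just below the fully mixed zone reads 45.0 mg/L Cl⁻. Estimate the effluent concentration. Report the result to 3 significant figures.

Mass balance: 4020·23.00 + 632.0·Cₑ = 4652·45.00
→ Cₑ = (4652·45.00 − 4020·23.00) / 632.0 = 184.9 mg/L.

185 mg/L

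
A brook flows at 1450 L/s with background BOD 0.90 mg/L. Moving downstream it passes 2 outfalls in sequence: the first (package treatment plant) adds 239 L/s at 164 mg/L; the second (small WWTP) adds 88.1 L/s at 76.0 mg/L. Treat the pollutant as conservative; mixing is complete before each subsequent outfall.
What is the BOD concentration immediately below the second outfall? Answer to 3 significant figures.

Below outfall 1: Q → 1689 L/s, C = (1450·0.9000 + 239.0·164.0)/1689 = 23.98 mg/L.
Below outfall 2: Q → 1777 L/s, C = (1689·23.98 + 88.10·76.00)/1777 = 26.56 mg/L.

26.6 mg/L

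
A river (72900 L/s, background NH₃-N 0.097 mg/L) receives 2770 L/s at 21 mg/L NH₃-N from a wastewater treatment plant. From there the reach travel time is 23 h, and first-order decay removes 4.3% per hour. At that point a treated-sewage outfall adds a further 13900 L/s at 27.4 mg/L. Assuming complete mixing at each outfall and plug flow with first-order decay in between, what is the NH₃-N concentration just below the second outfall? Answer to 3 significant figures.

4.52 mg/L

Flow-weighted average: C = (72900·0.09700 + 2770·21.00) / 75670 = 65240/75670 = 0.8622 mg/L; combined flow 75670 L/s.
4.3%/h lost → k = −ln(1 − 0.043) = 0.04395 h⁻¹.
First-order decay: C = 0.8622·exp(−k·t) = 0.8622·0.3639 = 0.3137 mg/L.
Second outfall: C = (75670·0.3137 + 13900·27.40)/89570 = 4.517 mg/L.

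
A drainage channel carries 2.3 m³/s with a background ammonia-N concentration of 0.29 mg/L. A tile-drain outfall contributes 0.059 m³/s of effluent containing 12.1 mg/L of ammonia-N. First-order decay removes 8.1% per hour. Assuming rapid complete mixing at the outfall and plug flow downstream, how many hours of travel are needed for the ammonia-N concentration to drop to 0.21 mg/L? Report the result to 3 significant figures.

12.1 h

After mixing, C = (2.300·0.2900 + 0.05900·12.10) / 2.359 = 1.381/2.359 = 0.5854 mg/L.
8.1%/h lost → k = −ln(1 − 0.081) = 0.08447 h⁻¹.
0.5854·exp(−k·t) = 0.21 → t = ln(0.5854/0.21)/k = 43690 s = 12.14 h.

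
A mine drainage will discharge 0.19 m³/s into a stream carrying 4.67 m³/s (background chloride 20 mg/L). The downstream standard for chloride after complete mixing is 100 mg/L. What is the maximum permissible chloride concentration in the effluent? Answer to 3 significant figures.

2070 mg/L

At the limit, (Qr·Cr + Qe·Cₑ)/(Qr + Qe) = 100:
Cₑ = (4.860·100 − 4.670·20.00) / 0.1900 = 2066 mg/L.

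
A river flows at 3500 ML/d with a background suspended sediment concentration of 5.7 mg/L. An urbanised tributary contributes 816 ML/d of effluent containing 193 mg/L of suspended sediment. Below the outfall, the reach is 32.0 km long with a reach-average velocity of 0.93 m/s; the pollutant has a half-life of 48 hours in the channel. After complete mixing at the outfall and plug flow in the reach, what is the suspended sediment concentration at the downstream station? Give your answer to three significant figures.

After mixing, C = (3500·5.700 + 816.0·193.0) / 4316 = 177400/4316 = 41.11 mg/L.
Travel time t = 32.0·1000 / 0.93 = 34410 s = 9.558 h.
Half-life 48 h → k = ln 2 / 48 = 0.01444 h⁻¹ = 0.3466 d⁻¹.
After decay, C = 41.11 × e^(−kt) = 41.11 × 0.8711 = 35.81 mg/L.

35.8 mg/L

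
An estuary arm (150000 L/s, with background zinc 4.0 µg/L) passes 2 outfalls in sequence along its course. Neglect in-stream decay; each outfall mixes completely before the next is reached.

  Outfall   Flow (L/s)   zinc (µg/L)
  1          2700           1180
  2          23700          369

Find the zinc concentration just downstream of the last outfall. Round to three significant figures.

Outfall 1: combined Q = 152700 L/s; C = (150000·4.000 + 2700·1180)/152700 = 24.79 µg/L.
Outfall 2: combined Q = 176400 L/s; C = (152700·24.79 + 23700·369.0)/176400 = 71.04 µg/L.

71.0 µg/L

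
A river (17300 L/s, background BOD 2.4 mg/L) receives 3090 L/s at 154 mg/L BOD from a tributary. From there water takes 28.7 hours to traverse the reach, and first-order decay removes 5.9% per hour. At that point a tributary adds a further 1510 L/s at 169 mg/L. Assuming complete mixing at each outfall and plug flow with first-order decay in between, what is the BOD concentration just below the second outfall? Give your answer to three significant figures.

Flow-weighted average: C = (17300·2.400 + 3090·154.0) / 20390 = 517400/20390 = 25.37 mg/L; combined flow 20390 L/s.
5.9%/h lost → k = −ln(1 − 0.059) = 0.06081 h⁻¹.
Applying C = C₀e^(−kt): 25.37 × 0.1746 = 4.430 mg/L.
At the second outfall, C = (20390·4.430 + 1510·169.0) / (20390 + 1510) = 15.78 mg/L.

15.8 mg/L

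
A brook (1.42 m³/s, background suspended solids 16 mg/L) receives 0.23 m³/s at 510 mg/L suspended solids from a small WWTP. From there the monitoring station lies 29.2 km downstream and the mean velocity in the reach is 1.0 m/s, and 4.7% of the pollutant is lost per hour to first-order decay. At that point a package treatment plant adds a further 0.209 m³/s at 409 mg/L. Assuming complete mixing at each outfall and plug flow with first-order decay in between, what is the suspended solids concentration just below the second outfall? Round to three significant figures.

Flow-weighted average: C = (1.420·16.00 + 0.2300·510.0) / 1.650 = 140.0/1.650 = 84.86 mg/L; combined flow 1.650 m³/s.
Travel time t = 29.2·1000 / 1.0 = 29200 s = 8.111 h.
4.7%/h lost → k = −ln(1 − 0.047) = 0.04814 h⁻¹.
Decay over the reach: 84.86·exp(−kt) = 84.86·0.6767 = 57.43 mg/L.
At the second outfall, C = (1.650·57.43 + 0.2090·409.0) / (1.650 + 0.2090) = 96.95 mg/L.

97.0 mg/L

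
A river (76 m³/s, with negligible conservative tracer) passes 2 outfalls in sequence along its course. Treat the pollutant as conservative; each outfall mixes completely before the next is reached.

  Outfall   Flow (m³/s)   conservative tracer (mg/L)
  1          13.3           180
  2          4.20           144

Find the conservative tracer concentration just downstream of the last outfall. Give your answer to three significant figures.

Outfall 1: combined Q = 89.30 m³/s; C = (76.00·0 + 13.30·180.0)/89.30 = 26.81 mg/L.
Outfall 2: combined Q = 93.50 m³/s; C = (89.30·26.81 + 4.200·144.0)/93.50 = 32.07 mg/L.

32.1 mg/L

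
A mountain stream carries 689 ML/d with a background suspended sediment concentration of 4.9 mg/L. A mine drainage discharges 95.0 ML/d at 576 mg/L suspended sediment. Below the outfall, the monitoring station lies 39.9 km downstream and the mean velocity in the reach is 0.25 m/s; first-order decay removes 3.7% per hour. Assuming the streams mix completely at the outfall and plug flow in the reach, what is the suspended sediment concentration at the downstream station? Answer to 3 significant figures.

After mixing, C = (689.0·4.900 + 95.00·576.0) / 784.0 = 58100/784.0 = 74.10 mg/L.
Travel time t = 39.9·1000 / 0.25 = 159600 s = 44.33 h.
3.7%/h lost → k = −ln(1 − 0.037) = 0.03770 h⁻¹.
First-order decay: C = 74.10·exp(−k·t) = 74.10·0.1880 = 13.93 mg/L.

13.9 mg/L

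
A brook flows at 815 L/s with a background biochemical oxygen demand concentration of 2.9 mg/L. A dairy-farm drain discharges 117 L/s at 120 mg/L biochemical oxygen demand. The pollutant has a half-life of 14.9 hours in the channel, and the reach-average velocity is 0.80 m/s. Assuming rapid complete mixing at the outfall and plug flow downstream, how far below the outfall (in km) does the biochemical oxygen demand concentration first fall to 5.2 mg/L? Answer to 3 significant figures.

75.5 km

After mixing, C = (815.0·2.900 + 117.0·120.0) / 932.0 = 16400/932.0 = 17.60 mg/L.
Half-life 14.9 h → k = ln 2 / 14.9 = 0.04652 h⁻¹ = 1.116 d⁻¹.
Set 17.60·exp(−k·t) = 5.2 → t = ln(17.60/5.2)/k = 94350 s = 26.21 h.
Distance = v·t = 0.80·94350 = 75480 m = 75.48 km.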